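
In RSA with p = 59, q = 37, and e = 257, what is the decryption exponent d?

65

φ(n) = (p−1)(q−1) = 58·36 = 2088.
Need d with 257·d ≡ 1 (mod 2088). Apply the extended Euclidean algorithm:
2088 = 8·257 + 32
257 = 8·32 + 1
32 = 32·1 + 0
Back-substitute:
1 = 257 − 8·32
1 = −8·2088 + 65·257
So 257·65 ≡ 1 (mod 2088), hence d = 65.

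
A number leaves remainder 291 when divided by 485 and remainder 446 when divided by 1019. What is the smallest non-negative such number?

Write x = 291 + 485·k. Then 485·k ≡ 446 − 291 ≡ 155 (mod 1019).
Need 485⁻¹ mod 1019. Extended Euclid on (1019, 485):
1019 = 2·485 + 49
485 = 9·49 + 44
49 = 1·44 + 5
44 = 8·5 + 4
5 = 1·4 + 1
4 = 4·1 + 0
Back-substitute:
1 = 5 − 4
1 = −44 + 9·5
1 = 9·49 − 10·44
1 = −10·485 + 99·49
1 = 99·1019 − 208·485
485⁻¹ ≡ 811 (mod 1019), so k ≡ 811·155 ≡ 368 (mod 1019).
x = 291 + 485·368 = 178771.

178771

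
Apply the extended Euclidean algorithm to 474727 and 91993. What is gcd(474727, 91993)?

Apply Euclid's algorithm to 474727 and 91993:
474727 = 5×91993 + 14762
91993 = 6×14762 + 3421
14762 = 4×3421 + 1078
3421 = 3×1078 + 187
1078 = 5×187 + 143
187 = 1×143 + 44
143 = 3×44 + 11
44 = 4×11 + 0
gcd(474727, 91993) = 11.
Back-substituting:
11 = 143 − 3·44
11 = −3·187 + 4·143
11 = 4·1078 − 23·187
11 = −23·3421 + 73·1078
11 = 73·14762 − 315·3421
11 = −315·91993 + 1963·14762
11 = 1963·474727 − 10130·91993
So 11 = (1963)·474727 + (-10130)·91993.

11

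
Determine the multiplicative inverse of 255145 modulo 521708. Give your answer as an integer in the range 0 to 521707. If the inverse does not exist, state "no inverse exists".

no inverse exists

Euclidean algorithm on 521708, 255145:
521708 = 2*255145 + 11418
255145 = 22*11418 + 3949
11418 = 2*3949 + 3520
3949 = 1*3520 + 429
3520 = 8*429 + 88
429 = 4*88 + 77
88 = 1*77 + 11
77 = 7*11 + 0
gcd(255145, 521708) = 11 ≠ 1, so 255145 has no multiplicative inverse modulo 521708.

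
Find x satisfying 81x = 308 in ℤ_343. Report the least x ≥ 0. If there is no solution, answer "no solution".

First find gcd(81, 343):
343 = 4×81 + 19
81 = 4×19 + 5
19 = 3×5 + 4
5 = 1×4 + 1
4 = 4×1 + 0
gcd = 1, so a unique solution mod 343 exists.
Back-substitute for the Bézout coefficients:
1 = 5 − 4
1 = −19 + 4·5
1 = 4·81 − 17·19
1 = −17·343 + 72·81
So 81·(72) ≡ 1 (mod 343), giving 81⁻¹ ≡ 72.
x ≡ 81⁻¹·308 ≡ 72·308 ≡ 224 (mod 343).

224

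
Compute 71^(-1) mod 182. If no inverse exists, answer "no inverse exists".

141

Apply the Euclidean algorithm to 182 and 71:
182 = 2×71 + 40
71 = 1×40 + 31
40 = 1×31 + 9
31 = 3×9 + 4
9 = 2×4 + 1
4 = 4×1 + 0
The gcd is 1. Working backward:
1 = 9 − 2·4
1 = −2·31 + 7·9
1 = 7·40 − 9·31
1 = −9·71 + 16·40
1 = 16·182 − 41·71
Thus 71·(-41) ≡ 1 (mod 182); reducing, -41 mod 182 = 141.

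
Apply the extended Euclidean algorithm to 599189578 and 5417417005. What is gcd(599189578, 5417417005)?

Euclidean algorithm:
5417417005 = 9*599189578 + 24710803
599189578 = 24*24710803 + 6130306
24710803 = 4*6130306 + 189579
6130306 = 32*189579 + 63778
189579 = 2*63778 + 62023
63778 = 1*62023 + 1755
62023 = 35*1755 + 598
1755 = 2*598 + 559
598 = 1*559 + 39
559 = 14*39 + 13
39 = 3*13 + 0
gcd(599189578, 5417417005) = 13.
Express as a combination:
13 = 559 − 14·39
13 = −14·598 + 15·559
13 = 15·1755 − 44·598
13 = −44·62023 + 1555·1755
13 = 1555·63778 − 1599·62023
13 = −1599·189579 + 4753·63778
13 = 4753·6130306 − 153695·189579
13 = −153695·24710803 + 619533·6130306
13 = 619533·599189578 − 15022487·24710803
13 = −15022487·5417417005 + 135821916·599189578
So 13 = (-15022487)·5417417005 + (135821916)·599189578.

13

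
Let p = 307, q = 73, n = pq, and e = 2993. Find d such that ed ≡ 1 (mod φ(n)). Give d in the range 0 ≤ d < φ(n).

6257

φ(n) = (p−1)(q−1) = 306·72 = 22032.
Need d with 2993·d ≡ 1 (mod 22032). Apply the extended Euclidean algorithm:
22032 = 7·2993 + 1081
2993 = 2·1081 + 831
1081 = 1·831 + 250
831 = 3·250 + 81
250 = 3·81 + 7
81 = 11·7 + 4
7 = 1·4 + 3
4 = 1·3 + 1
3 = 3·1 + 0
Back-substitute:
1 = 4 − 3
1 = −7 + 2·4
1 = 2·81 − 23·7
1 = −23·250 + 71·81
1 = 71·831 − 236·250
1 = −236·1081 + 307·831
1 = 307·2993 − 850·1081
1 = −850·22032 + 6257·2993
So 2993·6257 ≡ 1 (mod 22032), hence d = 6257.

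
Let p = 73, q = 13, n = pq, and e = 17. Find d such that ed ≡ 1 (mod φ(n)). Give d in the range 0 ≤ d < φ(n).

305

φ(n) = (p−1)(q−1) = 72·12 = 864.
Need d with 17·d ≡ 1 (mod 864). Apply the extended Euclidean algorithm:
864 = 50*17 + 14
17 = 1*14 + 3
14 = 4*3 + 2
3 = 1*2 + 1
2 = 2*1 + 0
Back-substitute:
1 = 3 − 2
1 = −14 + 5·3
1 = 5·17 − 6·14
1 = −6·864 + 305·17
So 17·305 ≡ 1 (mod 864), hence d = 305.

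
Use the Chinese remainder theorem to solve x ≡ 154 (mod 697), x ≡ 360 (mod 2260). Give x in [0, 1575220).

Write x = 154 + 697·k. Then 697·k ≡ 360 − 154 ≡ 206 (mod 2260).
Need 697⁻¹ mod 2260. Extended Euclid on (2260, 697):
2260 = 3*697 + 169
697 = 4*169 + 21
169 = 8*21 + 1
21 = 21*1 + 0
Back-substitute:
1 = 169 − 8·21
1 = −8·697 + 33·169
1 = 33·2260 − 107·697
697⁻¹ ≡ 2153 (mod 2260), so k ≡ 2153·206 ≡ 558 (mod 2260).
x = 154 + 697·558 = 389080.

389080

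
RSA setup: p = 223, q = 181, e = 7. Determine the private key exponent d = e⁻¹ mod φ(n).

φ(n) = (p−1)(q−1) = 222·180 = 39960.
Need d with 7·d ≡ 1 (mod 39960). Apply the extended Euclidean algorithm:
39960 = 5708*7 + 4
7 = 1*4 + 3
4 = 1*3 + 1
3 = 3*1 + 0
Back-substitute:
1 = 4 − 3
1 = −7 + 2·4
1 = 2·39960 − 11417·7
So 7·(-11417) ≡ 1 (mod 39960), hence d ≡ -11417 ≡ 28543 (mod 39960).

28543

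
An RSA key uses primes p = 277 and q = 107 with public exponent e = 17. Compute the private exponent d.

1721

φ(n) = (p−1)(q−1) = 276·106 = 29256.
Need d with 17·d ≡ 1 (mod 29256). Apply the extended Euclidean algorithm:
29256 = 1720*17 + 16
17 = 1*16 + 1
16 = 16*1 + 0
Back-substitute:
1 = 17 − 16
1 = −29256 + 1721·17
So 17·1721 ≡ 1 (mod 29256), hence d = 1721.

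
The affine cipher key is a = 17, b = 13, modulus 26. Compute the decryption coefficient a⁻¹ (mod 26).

gcd(26, 17) by repeated division:
26 = 1*17 + 9
17 = 1*9 + 8
9 = 1*8 + 1
8 = 8*1 + 0
gcd = 1, so the inverse exists. Back-substitute:
1 = 9 − 8
1 = −17 + 2·9
1 = 2·26 − 3·17
So 17·(-3) ≡ 1 (mod 26), and -3 ≡ 23 (mod 26).

23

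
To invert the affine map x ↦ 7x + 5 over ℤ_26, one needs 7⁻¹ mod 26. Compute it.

Extended Euclidean algorithm:
26 = 3·7 + 5
7 = 1·5 + 2
5 = 2·2 + 1
2 = 2·1 + 0
gcd = 1, so the inverse exists. Back-substitute:
1 = 5 − 2·2
1 = −2·7 + 3·5
1 = 3·26 − 11·7
So 7·(-11) ≡ 1 (mod 26), and -11 ≡ 15 (mod 26).

15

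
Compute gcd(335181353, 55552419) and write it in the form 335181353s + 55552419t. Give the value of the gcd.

13

Repeated division:
335181353 = 6·55552419 + 1866839
55552419 = 29·1866839 + 1414088
1866839 = 1·1414088 + 452751
1414088 = 3·452751 + 55835
452751 = 8·55835 + 6071
55835 = 9·6071 + 1196
6071 = 5·1196 + 91
1196 = 13·91 + 13
91 = 7·13 + 0
gcd(335181353, 55552419) = 13.
Back-substituting:
13 = 1196 − 13·91
13 = −13·6071 + 66·1196
13 = 66·55835 − 607·6071
13 = −607·452751 + 4922·55835
13 = 4922·1414088 − 15373·452751
13 = −15373·1866839 + 20295·1414088
13 = 20295·55552419 − 603928·1866839
13 = −603928·335181353 + 3643863·55552419
So 13 = (-603928)·335181353 + (3643863)·55552419.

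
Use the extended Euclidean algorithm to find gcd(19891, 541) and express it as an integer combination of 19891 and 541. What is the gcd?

Apply Euclid's algorithm to 19891 and 541:
19891 = 36×541 + 415
541 = 1×415 + 126
415 = 3×126 + 37
126 = 3×37 + 15
37 = 2×15 + 7
15 = 2×7 + 1
7 = 7×1 + 0
gcd(19891, 541) = 1.
Working backward:
1 = 15 − 2·7
1 = −2·37 + 5·15
1 = 5·126 − 17·37
1 = −17·415 + 56·126
1 = 56·541 − 73·415
1 = −73·19891 + 2684·541
So 1 = (-73)·19891 + (2684)·541.

1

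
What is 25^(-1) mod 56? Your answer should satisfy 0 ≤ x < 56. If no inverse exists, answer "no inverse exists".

Run Euclid on (56, 25):
56 = 2×25 + 6
25 = 4×6 + 1
6 = 6×1 + 0
Since gcd(25, 56) = 1, back-substitute to write 1 as a combination:
1 = 25 − 4·6
1 = −4·56 + 9·25
So 25·9 ≡ 1 (mod 56).

9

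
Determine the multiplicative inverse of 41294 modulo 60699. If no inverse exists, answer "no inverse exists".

33404

Extended Euclidean algorithm:
60699 = 1·41294 + 19405
41294 = 2·19405 + 2484
19405 = 7·2484 + 2017
2484 = 1·2017 + 467
2017 = 4·467 + 149
467 = 3·149 + 20
149 = 7·20 + 9
20 = 2·9 + 2
9 = 4·2 + 1
2 = 2·1 + 0
The gcd is 1. Working backward:
1 = 9 − 4·2
1 = −4·20 + 9·9
1 = 9·149 − 67·20
1 = −67·467 + 210·149
1 = 210·2017 − 907·467
1 = −907·2484 + 1117·2017
1 = 1117·19405 − 8726·2484
1 = −8726·41294 + 18569·19405
1 = 18569·60699 − 27295·41294
Thus 41294·(-27295) ≡ 1 (mod 60699); reducing, -27295 mod 60699 = 33404.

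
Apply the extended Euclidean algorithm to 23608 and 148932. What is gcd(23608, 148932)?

Euclidean algorithm:
148932 = 6×23608 + 7284
23608 = 3×7284 + 1756
7284 = 4×1756 + 260
1756 = 6×260 + 196
260 = 1×196 + 64
196 = 3×64 + 4
64 = 16×4 + 0
gcd(23608, 148932) = 4.
Working backward:
4 = 196 − 3·64
4 = −3·260 + 4·196
4 = 4·1756 − 27·260
4 = −27·7284 + 112·1756
4 = 112·23608 − 363·7284
4 = −363·148932 + 2290·23608
So 4 = (-363)·148932 + (2290)·23608.

4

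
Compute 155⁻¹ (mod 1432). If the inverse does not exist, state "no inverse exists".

Run Euclid on (1432, 155):
1432 = 9·155 + 37
155 = 4·37 + 7
37 = 5·7 + 2
7 = 3·2 + 1
2 = 2·1 + 0
gcd = 1, so the inverse exists. Back-substitute:
1 = 7 − 3·2
1 = −3·37 + 16·7
1 = 16·155 − 67·37
1 = −67·1432 + 619·155
So 155·619 ≡ 1 (mod 1432).

619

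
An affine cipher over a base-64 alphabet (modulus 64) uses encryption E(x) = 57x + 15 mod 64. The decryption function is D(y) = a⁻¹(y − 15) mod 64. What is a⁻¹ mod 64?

9

Extended Euclidean algorithm:
64 = 1·57 + 7
57 = 8·7 + 1
7 = 7·1 + 0
gcd = 1, so the inverse exists. Back-substitute:
1 = 57 − 8·7
1 = −8·64 + 9·57
So 57·9 ≡ 1 (mod 64).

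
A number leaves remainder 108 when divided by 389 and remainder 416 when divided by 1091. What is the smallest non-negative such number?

Write x = 108 + 389·k. Then 389·k ≡ 416 − 108 ≡ 308 (mod 1091).
Need 389⁻¹ mod 1091. Extended Euclid on (1091, 389):
1091 = 2×389 + 313
389 = 1×313 + 76
313 = 4×76 + 9
76 = 8×9 + 4
9 = 2×4 + 1
4 = 4×1 + 0
Back-substitute:
1 = 9 − 2·4
1 = −2·76 + 17·9
1 = 17·313 − 70·76
1 = −70·389 + 87·313
1 = 87·1091 − 244·389
389⁻¹ ≡ 847 (mod 1091), so k ≡ 847·308 ≡ 127 (mod 1091).
x = 108 + 389·127 = 49511.

49511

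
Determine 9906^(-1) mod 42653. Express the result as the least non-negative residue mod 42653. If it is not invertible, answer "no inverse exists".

Euclidean algorithm on 42653, 9906:
42653 = 4*9906 + 3029
9906 = 3*3029 + 819
3029 = 3*819 + 572
819 = 1*572 + 247
572 = 2*247 + 78
247 = 3*78 + 13
78 = 6*13 + 0
Since gcd = 13 > 1, 9906 is not a unit mod 42653.

no inverse exists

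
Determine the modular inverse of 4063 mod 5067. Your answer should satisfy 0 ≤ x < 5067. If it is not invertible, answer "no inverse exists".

1186

gcd(5067, 4063) by repeated division:
5067 = 1·4063 + 1004
4063 = 4·1004 + 47
1004 = 21·47 + 17
47 = 2·17 + 13
17 = 1·13 + 4
13 = 3·4 + 1
4 = 4·1 + 0
gcd = 1, so the inverse exists. Back-substitute:
1 = 13 − 3·4
1 = −3·17 + 4·13
1 = 4·47 − 11·17
1 = −11·1004 + 235·47
1 = 235·4063 − 951·1004
1 = −951·5067 + 1186·4063
So 4063·1186 ≡ 1 (mod 5067).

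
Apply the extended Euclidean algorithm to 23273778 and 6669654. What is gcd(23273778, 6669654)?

6

Apply Euclid's algorithm to 23273778 and 6669654:
23273778 = 3×6669654 + 3264816
6669654 = 2×3264816 + 140022
3264816 = 23×140022 + 44310
140022 = 3×44310 + 7092
44310 = 6×7092 + 1758
7092 = 4×1758 + 60
1758 = 29×60 + 18
60 = 3×18 + 6
18 = 3×6 + 0
gcd(23273778, 6669654) = 6.
Back-substituting:
6 = 60 − 3·18
6 = −3·1758 + 88·60
6 = 88·7092 − 355·1758
6 = −355·44310 + 2218·7092
6 = 2218·140022 − 7009·44310
6 = −7009·3264816 + 163425·140022
6 = 163425·6669654 − 333859·3264816
6 = −333859·23273778 + 1165002·6669654
So 6 = (-333859)·23273778 + (1165002)·6669654.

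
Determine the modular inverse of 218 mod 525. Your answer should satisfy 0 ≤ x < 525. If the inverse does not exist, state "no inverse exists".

gcd(525, 218) by repeated division:
525 = 2×218 + 89
218 = 2×89 + 40
89 = 2×40 + 9
40 = 4×9 + 4
9 = 2×4 + 1
4 = 4×1 + 0
The gcd is 1. Working backward:
1 = 9 − 2·4
1 = −2·40 + 9·9
1 = 9·89 − 20·40
1 = −20·218 + 49·89
1 = 49·525 − 118·218
Hence 218⁻¹ ≡ -118 ≡ 407 (mod 525).

407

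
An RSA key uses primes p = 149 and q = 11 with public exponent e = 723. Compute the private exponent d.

827

φ(n) = (p−1)(q−1) = 148·10 = 1480.
Need d with 723·d ≡ 1 (mod 1480). Apply the extended Euclidean algorithm:
1480 = 2·723 + 34
723 = 21·34 + 9
34 = 3·9 + 7
9 = 1·7 + 2
7 = 3·2 + 1
2 = 2·1 + 0
Back-substitute:
1 = 7 − 3·2
1 = −3·9 + 4·7
1 = 4·34 − 15·9
1 = −15·723 + 319·34
1 = 319·1480 − 653·723
So 723·(-653) ≡ 1 (mod 1480), hence d ≡ -653 ≡ 827 (mod 1480).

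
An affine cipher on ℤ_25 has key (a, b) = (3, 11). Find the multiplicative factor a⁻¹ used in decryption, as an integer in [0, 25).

Run Euclid on (25, 3):
25 = 8×3 + 1
3 = 3×1 + 0
gcd = 1, so the inverse exists. Back-substitute:
1 = 25 − 8·3
Thus 3·(-8) ≡ 1 (mod 25); reducing, -8 mod 25 = 17.

17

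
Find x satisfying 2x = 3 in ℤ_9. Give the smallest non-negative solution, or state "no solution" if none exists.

First find gcd(2, 9):
9 = 4·2 + 1
2 = 2·1 + 0
gcd = 1, so a unique solution mod 9 exists.
Back-substitute for the Bézout coefficients:
1 = 9 − 4·2
So 2·(-4) ≡ 1 (mod 9), giving 2⁻¹ ≡ 5.
x ≡ 2⁻¹·3 ≡ 5·3 ≡ 6 (mod 9).

6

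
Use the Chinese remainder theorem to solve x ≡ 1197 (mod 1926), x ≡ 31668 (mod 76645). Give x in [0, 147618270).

Write x = 1197 + 1926·k. Then 1926·k ≡ 31668 − 1197 ≡ 30471 (mod 76645).
Need 1926⁻¹ mod 76645. Extended Euclid on (76645, 1926):
76645 = 39·1926 + 1531
1926 = 1·1531 + 395
1531 = 3·395 + 346
395 = 1·346 + 49
346 = 7·49 + 3
49 = 16·3 + 1
3 = 3·1 + 0
Back-substitute:
1 = 49 − 16·3
1 = −16·346 + 113·49
1 = 113·395 − 129·346
1 = −129·1531 + 500·395
1 = 500·1926 − 629·1531
1 = −629·76645 + 25031·1926
1926⁻¹ ≡ 25031 (mod 76645), so k ≡ 25031·30471 ≡ 25206 (mod 76645).
x = 1197 + 1926·25206 = 48547953.

48547953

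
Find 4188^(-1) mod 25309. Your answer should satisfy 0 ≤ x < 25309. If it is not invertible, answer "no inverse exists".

4055

Run Euclid on (25309, 4188):
25309 = 6·4188 + 181
4188 = 23·181 + 25
181 = 7·25 + 6
25 = 4·6 + 1
6 = 6·1 + 0
The gcd is 1. Working backward:
1 = 25 − 4·6
1 = −4·181 + 29·25
1 = 29·4188 − 671·181
1 = −671·25309 + 4055·4188
So 4188·4055 ≡ 1 (mod 25309).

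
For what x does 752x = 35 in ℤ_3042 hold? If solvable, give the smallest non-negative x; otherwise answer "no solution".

gcd(752, 3042):
3042 = 4·752 + 34
752 = 22·34 + 4
34 = 8·4 + 2
4 = 2·2 + 0
gcd = 2, but 2 ∤ 35, so the congruence has no solution.

no solution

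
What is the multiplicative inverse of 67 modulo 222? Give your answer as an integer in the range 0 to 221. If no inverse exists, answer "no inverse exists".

169

gcd(222, 67) by repeated division:
222 = 3·67 + 21
67 = 3·21 + 4
21 = 5·4 + 1
4 = 4·1 + 0
The gcd is 1. Working backward:
1 = 21 − 5·4
1 = −5·67 + 16·21
1 = 16·222 − 53·67
So 67·(-53) ≡ 1 (mod 222), and -53 ≡ 169 (mod 222).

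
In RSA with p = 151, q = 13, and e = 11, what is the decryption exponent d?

φ(n) = (p−1)(q−1) = 150·12 = 1800.
Need d with 11·d ≡ 1 (mod 1800). Apply the extended Euclidean algorithm:
1800 = 163*11 + 7
11 = 1*7 + 4
7 = 1*4 + 3
4 = 1*3 + 1
3 = 3*1 + 0
Back-substitute:
1 = 4 − 3
1 = −7 + 2·4
1 = 2·11 − 3·7
1 = −3·1800 + 491·11
So 11·491 ≡ 1 (mod 1800), hence d = 491.

491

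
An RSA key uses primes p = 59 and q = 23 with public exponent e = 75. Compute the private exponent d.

1259

φ(n) = (p−1)(q−1) = 58·22 = 1276.
Need d with 75·d ≡ 1 (mod 1276). Apply the extended Euclidean algorithm:
1276 = 17×75 + 1
75 = 75×1 + 0
Back-substitute:
1 = 1276 − 17·75
So 75·(-17) ≡ 1 (mod 1276), hence d ≡ -17 ≡ 1259 (mod 1276).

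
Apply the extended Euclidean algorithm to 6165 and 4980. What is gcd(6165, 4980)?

Apply Euclid's algorithm to 6165 and 4980:
6165 = 1·4980 + 1185
4980 = 4·1185 + 240
1185 = 4·240 + 225
240 = 1·225 + 15
225 = 15·15 + 0
gcd(6165, 4980) = 15.
Express as a combination:
15 = 240 − 225
15 = −1185 + 5·240
15 = 5·4980 − 21·1185
15 = −21·6165 + 26·4980
So 15 = (-21)·6165 + (26)·4980.

15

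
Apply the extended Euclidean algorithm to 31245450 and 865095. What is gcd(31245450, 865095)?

15

Apply Euclid's algorithm to 31245450 and 865095:
31245450 = 36·865095 + 102030
865095 = 8·102030 + 48855
102030 = 2·48855 + 4320
48855 = 11·4320 + 1335
4320 = 3·1335 + 315
1335 = 4·315 + 75
315 = 4·75 + 15
75 = 5·15 + 0
gcd(31245450, 865095) = 15.
Express as a combination:
15 = 315 − 4·75
15 = −4·1335 + 17·315
15 = 17·4320 − 55·1335
15 = −55·48855 + 622·4320
15 = 622·102030 − 1299·48855
15 = −1299·865095 + 11014·102030
15 = 11014·31245450 − 397803·865095
So 15 = (11014)·31245450 + (-397803)·865095.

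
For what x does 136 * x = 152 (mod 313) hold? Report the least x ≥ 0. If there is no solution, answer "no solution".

130

First find gcd(136, 313):
313 = 2·136 + 41
136 = 3·41 + 13
41 = 3·13 + 2
13 = 6·2 + 1
2 = 2·1 + 0
gcd = 1, so a unique solution mod 313 exists.
Back-substitute for the Bézout coefficients:
1 = 13 − 6·2
1 = −6·41 + 19·13
1 = 19·136 − 63·41
1 = −63·313 + 145·136
So 136·(145) ≡ 1 (mod 313), giving 136⁻¹ ≡ 145.
x ≡ 136⁻¹·152 ≡ 145·152 ≡ 130 (mod 313).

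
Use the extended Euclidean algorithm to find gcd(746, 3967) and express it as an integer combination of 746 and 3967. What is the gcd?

Apply Euclid's algorithm to 3967 and 746:
3967 = 5×746 + 237
746 = 3×237 + 35
237 = 6×35 + 27
35 = 1×27 + 8
27 = 3×8 + 3
8 = 2×3 + 2
3 = 1×2 + 1
2 = 2×1 + 0
gcd(746, 3967) = 1.
Back-substituting:
1 = 3 − 2
1 = −8 + 3·3
1 = 3·27 − 10·8
1 = −10·35 + 13·27
1 = 13·237 − 88·35
1 = −88·746 + 277·237
1 = 277·3967 − 1473·746
So 1 = (277)·3967 + (-1473)·746.

1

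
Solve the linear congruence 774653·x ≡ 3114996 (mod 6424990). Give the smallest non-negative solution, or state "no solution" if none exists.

gcd(774653, 6424990):
6424990 = 8*774653 + 227766
774653 = 3*227766 + 91355
227766 = 2*91355 + 45056
91355 = 2*45056 + 1243
45056 = 36*1243 + 308
1243 = 4*308 + 11
308 = 28*11 + 0
gcd = 11, but 11 ∤ 3114996, so the congruence has no solution.

no solution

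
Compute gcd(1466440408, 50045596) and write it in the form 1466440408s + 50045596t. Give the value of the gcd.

Apply Euclid's algorithm to 1466440408 and 50045596:
1466440408 = 29×50045596 + 15118124
50045596 = 3×15118124 + 4691224
15118124 = 3×4691224 + 1044452
4691224 = 4×1044452 + 513416
1044452 = 2×513416 + 17620
513416 = 29×17620 + 2436
17620 = 7×2436 + 568
2436 = 4×568 + 164
568 = 3×164 + 76
164 = 2×76 + 12
76 = 6×12 + 4
12 = 3×4 + 0
gcd(1466440408, 50045596) = 4.
Working backward:
4 = 76 − 6·12
4 = −6·164 + 13·76
4 = 13·568 − 45·164
4 = −45·2436 + 193·568
4 = 193·17620 − 1396·2436
4 = −1396·513416 + 40677·17620
4 = 40677·1044452 − 82750·513416
4 = −82750·4691224 + 371677·1044452
4 = 371677·15118124 − 1197781·4691224
4 = −1197781·50045596 + 3965020·15118124
4 = 3965020·1466440408 − 116183361·50045596
So 4 = (3965020)·1466440408 + (-116183361)·50045596.

4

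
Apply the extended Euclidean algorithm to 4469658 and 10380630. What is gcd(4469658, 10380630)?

Repeated division:
10380630 = 2·4469658 + 1441314
4469658 = 3·1441314 + 145716
1441314 = 9·145716 + 129870
145716 = 1·129870 + 15846
129870 = 8·15846 + 3102
15846 = 5·3102 + 336
3102 = 9·336 + 78
336 = 4·78 + 24
78 = 3·24 + 6
24 = 4·6 + 0
gcd(4469658, 10380630) = 6.
Working backward:
6 = 78 − 3·24
6 = −3·336 + 13·78
6 = 13·3102 − 120·336
6 = −120·15846 + 613·3102
6 = 613·129870 − 5024·15846
6 = −5024·145716 + 5637·129870
6 = 5637·1441314 − 55757·145716
6 = −55757·4469658 + 172908·1441314
6 = 172908·10380630 − 401573·4469658
So 6 = (172908)·10380630 + (-401573)·4469658.

6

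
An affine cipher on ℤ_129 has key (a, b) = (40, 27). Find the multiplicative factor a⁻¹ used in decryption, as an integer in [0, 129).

Extended Euclidean algorithm:
129 = 3*40 + 9
40 = 4*9 + 4
9 = 2*4 + 1
4 = 4*1 + 0
Since gcd(40, 129) = 1, back-substitute to write 1 as a combination:
1 = 9 − 2·4
1 = −2·40 + 9·9
1 = 9·129 − 29·40
Hence 40⁻¹ ≡ -29 ≡ 100 (mod 129).

100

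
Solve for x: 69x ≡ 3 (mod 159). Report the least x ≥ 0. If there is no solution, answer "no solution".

30

First find gcd(69, 159):
159 = 2·69 + 21
69 = 3·21 + 6
21 = 3·6 + 3
6 = 2·3 + 0
gcd = 3 and 3 | 3, so solutions exist. Divide through by 3: 23x ≡ 1 (mod 53).
Now find 23⁻¹ mod 53:
53 = 2*23 + 7
23 = 3*7 + 2
7 = 3*2 + 1
2 = 2*1 + 0
Back-substitute:
1 = 7 − 3·2
1 = −3·23 + 10·7
1 = 10·53 − 23·23
So 23·(-23) ≡ 1 (mod 53), i.e. 23⁻¹ ≡ 30.
Then x ≡ 30·1 ≡ 30 (mod 53); the smallest non-negative solution is x = 30.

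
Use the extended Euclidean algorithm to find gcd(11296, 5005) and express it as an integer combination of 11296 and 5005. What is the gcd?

Apply Euclid's algorithm to 11296 and 5005:
11296 = 2·5005 + 1286
5005 = 3·1286 + 1147
1286 = 1·1147 + 139
1147 = 8·139 + 35
139 = 3·35 + 34
35 = 1·34 + 1
34 = 34·1 + 0
gcd(11296, 5005) = 1.
Working backward:
1 = 35 − 34
1 = −139 + 4·35
1 = 4·1147 − 33·139
1 = −33·1286 + 37·1147
1 = 37·5005 − 144·1286
1 = −144·11296 + 325·5005
So 1 = (-144)·11296 + (325)·5005.

1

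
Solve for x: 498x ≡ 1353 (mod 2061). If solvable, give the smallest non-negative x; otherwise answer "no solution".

280

First find gcd(498, 2061):
2061 = 4×498 + 69
498 = 7×69 + 15
69 = 4×15 + 9
15 = 1×9 + 6
9 = 1×6 + 3
6 = 2×3 + 0
gcd = 3 and 3 | 1353, so solutions exist. Divide through by 3: 166x ≡ 451 (mod 687).
Now find 166⁻¹ mod 687:
687 = 4*166 + 23
166 = 7*23 + 5
23 = 4*5 + 3
5 = 1*3 + 2
3 = 1*2 + 1
2 = 2*1 + 0
Back-substitute:
1 = 3 − 2
1 = −5 + 2·3
1 = 2·23 − 9·5
1 = −9·166 + 65·23
1 = 65·687 − 269·166
So 166·(-269) ≡ 1 (mod 687), i.e. 166⁻¹ ≡ 418.
Then x ≡ 418·451 ≡ 280 (mod 687); the smallest non-negative solution is x = 280.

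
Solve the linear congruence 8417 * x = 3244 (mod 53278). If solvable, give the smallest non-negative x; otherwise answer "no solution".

First find gcd(8417, 53278):
53278 = 6·8417 + 2776
8417 = 3·2776 + 89
2776 = 31·89 + 17
89 = 5·17 + 4
17 = 4·4 + 1
4 = 4·1 + 0
gcd = 1, so a unique solution mod 53278 exists.
Back-substitute for the Bézout coefficients:
1 = 17 − 4·4
1 = −4·89 + 21·17
1 = 21·2776 − 655·89
1 = −655·8417 + 1986·2776
1 = 1986·53278 − 12571·8417
So 8417·(-12571) ≡ 1 (mod 53278), giving 8417⁻¹ ≡ 40707.
x ≡ 8417⁻¹·3244 ≡ 40707·3244 ≡ 30624 (mod 53278).

30624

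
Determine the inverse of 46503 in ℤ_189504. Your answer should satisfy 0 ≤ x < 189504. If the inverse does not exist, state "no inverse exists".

Compute gcd(46503, 189504):
189504 = 4×46503 + 3492
46503 = 13×3492 + 1107
3492 = 3×1107 + 171
1107 = 6×171 + 81
171 = 2×81 + 9
81 = 9×9 + 0
The gcd is 9, not 1, hence no inverse exists.

no inverse exists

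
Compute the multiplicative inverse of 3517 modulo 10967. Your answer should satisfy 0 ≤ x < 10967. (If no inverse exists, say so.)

Extended Euclidean algorithm:
10967 = 3*3517 + 416
3517 = 8*416 + 189
416 = 2*189 + 38
189 = 4*38 + 37
38 = 1*37 + 1
37 = 37*1 + 0
The gcd is 1. Working backward:
1 = 38 − 37
1 = −189 + 5·38
1 = 5·416 − 11·189
1 = −11·3517 + 93·416
1 = 93·10967 − 290·3517
Thus 3517·(-290) ≡ 1 (mod 10967); reducing, -290 mod 10967 = 10677.

10677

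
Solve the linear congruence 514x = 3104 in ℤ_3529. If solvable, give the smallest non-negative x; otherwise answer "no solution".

2821

First find gcd(514, 3529):
3529 = 6*514 + 445
514 = 1*445 + 69
445 = 6*69 + 31
69 = 2*31 + 7
31 = 4*7 + 3
7 = 2*3 + 1
3 = 3*1 + 0
gcd = 1, so a unique solution mod 3529 exists.
Back-substitute for the Bézout coefficients:
1 = 7 − 2·3
1 = −2·31 + 9·7
1 = 9·69 − 20·31
1 = −20·445 + 129·69
1 = 129·514 − 149·445
1 = −149·3529 + 1023·514
So 514·(1023) ≡ 1 (mod 3529), giving 514⁻¹ ≡ 1023.
x ≡ 514⁻¹·3104 ≡ 1023·3104 ≡ 2821 (mod 3529).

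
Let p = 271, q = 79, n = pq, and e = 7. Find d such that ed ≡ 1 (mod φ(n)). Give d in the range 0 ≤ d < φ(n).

15043

φ(n) = (p−1)(q−1) = 270·78 = 21060.
Need d with 7·d ≡ 1 (mod 21060). Apply the extended Euclidean algorithm:
21060 = 3008*7 + 4
7 = 1*4 + 3
4 = 1*3 + 1
3 = 3*1 + 0
Back-substitute:
1 = 4 − 3
1 = −7 + 2·4
1 = 2·21060 − 6017·7
So 7·(-6017) ≡ 1 (mod 21060), hence d ≡ -6017 ≡ 15043 (mod 21060).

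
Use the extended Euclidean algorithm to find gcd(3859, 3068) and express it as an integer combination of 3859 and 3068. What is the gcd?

Repeated division:
3859 = 1×3068 + 791
3068 = 3×791 + 695
791 = 1×695 + 96
695 = 7×96 + 23
96 = 4×23 + 4
23 = 5×4 + 3
4 = 1×3 + 1
3 = 3×1 + 0
gcd(3859, 3068) = 1.
Working backward:
1 = 4 − 3
1 = −23 + 6·4
1 = 6·96 − 25·23
1 = −25·695 + 181·96
1 = 181·791 − 206·695
1 = −206·3068 + 799·791
1 = 799·3859 − 1005·3068
So 1 = (799)·3859 + (-1005)·3068.

1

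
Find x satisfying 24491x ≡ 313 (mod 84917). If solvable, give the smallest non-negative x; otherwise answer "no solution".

First find gcd(24491, 84917):
84917 = 3·24491 + 11444
24491 = 2·11444 + 1603
11444 = 7·1603 + 223
1603 = 7·223 + 42
223 = 5·42 + 13
42 = 3·13 + 3
13 = 4·3 + 1
3 = 3·1 + 0
gcd = 1, so a unique solution mod 84917 exists.
Back-substitute for the Bézout coefficients:
1 = 13 − 4·3
1 = −4·42 + 13·13
1 = 13·223 − 69·42
1 = −69·1603 + 496·223
1 = 496·11444 − 3541·1603
1 = −3541·24491 + 7578·11444
1 = 7578·84917 − 26275·24491
So 24491·(-26275) ≡ 1 (mod 84917), giving 24491⁻¹ ≡ 58642.
x ≡ 24491⁻¹·313 ≡ 58642·313 ≡ 12874 (mod 84917).

12874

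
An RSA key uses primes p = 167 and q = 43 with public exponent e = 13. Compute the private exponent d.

φ(n) = (p−1)(q−1) = 166·42 = 6972.
Need d with 13·d ≡ 1 (mod 6972). Apply the extended Euclidean algorithm:
6972 = 536×13 + 4
13 = 3×4 + 1
4 = 4×1 + 0
Back-substitute:
1 = 13 − 3·4
1 = −3·6972 + 1609·13
So 13·1609 ≡ 1 (mod 6972), hence d = 1609.

1609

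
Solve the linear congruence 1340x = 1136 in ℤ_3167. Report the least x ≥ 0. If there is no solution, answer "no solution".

First find gcd(1340, 3167):
3167 = 2·1340 + 487
1340 = 2·487 + 366
487 = 1·366 + 121
366 = 3·121 + 3
121 = 40·3 + 1
3 = 3·1 + 0
gcd = 1, so a unique solution mod 3167 exists.
Back-substitute for the Bézout coefficients:
1 = 121 − 40·3
1 = −40·366 + 121·121
1 = 121·487 − 161·366
1 = −161·1340 + 443·487
1 = 443·3167 − 1047·1340
So 1340·(-1047) ≡ 1 (mod 3167), giving 1340⁻¹ ≡ 2120.
x ≡ 1340⁻¹·1136 ≡ 2120·1136 ≡ 1400 (mod 3167).

1400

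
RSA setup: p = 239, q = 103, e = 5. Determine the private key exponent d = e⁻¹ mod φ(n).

19421

φ(n) = (p−1)(q−1) = 238·102 = 24276.
Need d with 5·d ≡ 1 (mod 24276). Apply the extended Euclidean algorithm:
24276 = 4855*5 + 1
5 = 5*1 + 0
Back-substitute:
1 = 24276 − 4855·5
So 5·(-4855) ≡ 1 (mod 24276), hence d ≡ -4855 ≡ 19421 (mod 24276).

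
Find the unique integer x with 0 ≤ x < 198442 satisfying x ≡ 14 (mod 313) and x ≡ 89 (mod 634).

Write x = 14 + 313·k. Then 313·k ≡ 89 − 14 ≡ 75 (mod 634).
Need 313⁻¹ mod 634. Extended Euclid on (634, 313):
634 = 2·313 + 8
313 = 39·8 + 1
8 = 8·1 + 0
Back-substitute:
1 = 313 − 39·8
1 = −39·634 + 79·313
313⁻¹ ≡ 79 (mod 634), so k ≡ 79·75 ≡ 219 (mod 634).
x = 14 + 313·219 = 68561.

68561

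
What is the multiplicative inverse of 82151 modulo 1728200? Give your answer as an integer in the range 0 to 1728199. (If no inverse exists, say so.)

1667151

Apply the Euclidean algorithm to 1728200 and 82151:
1728200 = 21×82151 + 3029
82151 = 27×3029 + 368
3029 = 8×368 + 85
368 = 4×85 + 28
85 = 3×28 + 1
28 = 28×1 + 0
Since gcd(82151, 1728200) = 1, back-substitute to write 1 as a combination:
1 = 85 − 3·28
1 = −3·368 + 13·85
1 = 13·3029 − 107·368
1 = −107·82151 + 2902·3029
1 = 2902·1728200 − 61049·82151
Thus 82151·(-61049) ≡ 1 (mod 1728200); reducing, -61049 mod 1728200 = 1667151.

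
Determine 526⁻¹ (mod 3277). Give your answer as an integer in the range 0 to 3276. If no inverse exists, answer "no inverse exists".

Extended Euclidean algorithm:
3277 = 6×526 + 121
526 = 4×121 + 42
121 = 2×42 + 37
42 = 1×37 + 5
37 = 7×5 + 2
5 = 2×2 + 1
2 = 2×1 + 0
The gcd is 1. Working backward:
1 = 5 − 2·2
1 = −2·37 + 15·5
1 = 15·42 − 17·37
1 = −17·121 + 49·42
1 = 49·526 − 213·121
1 = −213·3277 + 1327·526
So 526·1327 ≡ 1 (mod 3277).

1327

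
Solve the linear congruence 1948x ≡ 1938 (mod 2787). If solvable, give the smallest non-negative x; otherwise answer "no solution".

First find gcd(1948, 2787):
2787 = 1*1948 + 839
1948 = 2*839 + 270
839 = 3*270 + 29
270 = 9*29 + 9
29 = 3*9 + 2
9 = 4*2 + 1
2 = 2*1 + 0
gcd = 1, so a unique solution mod 2787 exists.
Back-substitute for the Bézout coefficients:
1 = 9 − 4·2
1 = −4·29 + 13·9
1 = 13·270 − 121·29
1 = −121·839 + 376·270
1 = 376·1948 − 873·839
1 = −873·2787 + 1249·1948
So 1948·(1249) ≡ 1 (mod 2787), giving 1948⁻¹ ≡ 1249.
x ≡ 1948⁻¹·1938 ≡ 1249·1938 ≡ 1446 (mod 2787).

1446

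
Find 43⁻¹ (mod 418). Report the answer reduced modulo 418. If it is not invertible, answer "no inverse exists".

Run Euclid on (418, 43):
418 = 9·43 + 31
43 = 1·31 + 12
31 = 2·12 + 7
12 = 1·7 + 5
7 = 1·5 + 2
5 = 2·2 + 1
2 = 2·1 + 0
The gcd is 1. Working backward:
1 = 5 − 2·2
1 = −2·7 + 3·5
1 = 3·12 − 5·7
1 = −5·31 + 13·12
1 = 13·43 − 18·31
1 = −18·418 + 175·43
So 43·175 ≡ 1 (mod 418).

175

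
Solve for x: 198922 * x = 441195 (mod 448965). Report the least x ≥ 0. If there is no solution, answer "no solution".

183570

First find gcd(198922, 448965):
448965 = 2×198922 + 51121
198922 = 3×51121 + 45559
51121 = 1×45559 + 5562
45559 = 8×5562 + 1063
5562 = 5×1063 + 247
1063 = 4×247 + 75
247 = 3×75 + 22
75 = 3×22 + 9
22 = 2×9 + 4
9 = 2×4 + 1
4 = 4×1 + 0
gcd = 1, so a unique solution mod 448965 exists.
Back-substitute for the Bézout coefficients:
1 = 9 − 2·4
1 = −2·22 + 5·9
1 = 5·75 − 17·22
1 = −17·247 + 56·75
1 = 56·1063 − 241·247
1 = −241·5562 + 1261·1063
1 = 1261·45559 − 10329·5562
1 = −10329·51121 + 11590·45559
1 = 11590·198922 − 45099·51121
1 = −45099·448965 + 101788·198922
So 198922·(101788) ≡ 1 (mod 448965), giving 198922⁻¹ ≡ 101788.
x ≡ 198922⁻¹·441195 ≡ 101788·441195 ≡ 183570 (mod 448965).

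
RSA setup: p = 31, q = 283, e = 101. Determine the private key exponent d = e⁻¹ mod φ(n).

φ(n) = (p−1)(q−1) = 30·282 = 8460.
Need d with 101·d ≡ 1 (mod 8460). Apply the extended Euclidean algorithm:
8460 = 83×101 + 77
101 = 1×77 + 24
77 = 3×24 + 5
24 = 4×5 + 4
5 = 1×4 + 1
4 = 4×1 + 0
Back-substitute:
1 = 5 − 4
1 = −24 + 5·5
1 = 5·77 − 16·24
1 = −16·101 + 21·77
1 = 21·8460 − 1759·101
So 101·(-1759) ≡ 1 (mod 8460), hence d ≡ -1759 ≡ 6701 (mod 8460).

6701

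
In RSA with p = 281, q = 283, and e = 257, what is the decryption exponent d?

φ(n) = (p−1)(q−1) = 280·282 = 78960.
Need d with 257·d ≡ 1 (mod 78960). Apply the extended Euclidean algorithm:
78960 = 307·257 + 61
257 = 4·61 + 13
61 = 4·13 + 9
13 = 1·9 + 4
9 = 2·4 + 1
4 = 4·1 + 0
Back-substitute:
1 = 9 − 2·4
1 = −2·13 + 3·9
1 = 3·61 − 14·13
1 = −14·257 + 59·61
1 = 59·78960 − 18127·257
So 257·(-18127) ≡ 1 (mod 78960), hence d ≡ -18127 ≡ 60833 (mod 78960).

60833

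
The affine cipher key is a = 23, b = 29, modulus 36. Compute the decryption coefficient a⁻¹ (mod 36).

11

Extended Euclidean algorithm:
36 = 1·23 + 13
23 = 1·13 + 10
13 = 1·10 + 3
10 = 3·3 + 1
3 = 3·1 + 0
gcd = 1, so the inverse exists. Back-substitute:
1 = 10 − 3·3
1 = −3·13 + 4·10
1 = 4·23 − 7·13
1 = −7·36 + 11·23
So 23·11 ≡ 1 (mod 36).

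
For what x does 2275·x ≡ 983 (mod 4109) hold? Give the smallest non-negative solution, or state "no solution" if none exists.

no solution

gcd(2275, 4109):
4109 = 1·2275 + 1834
2275 = 1·1834 + 441
1834 = 4·441 + 70
441 = 6·70 + 21
70 = 3·21 + 7
21 = 3·7 + 0
gcd = 7, but 7 ∤ 983, so the congruence has no solution.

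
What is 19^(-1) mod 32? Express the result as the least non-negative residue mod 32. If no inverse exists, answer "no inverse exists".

Extended Euclidean algorithm:
32 = 1×19 + 13
19 = 1×13 + 6
13 = 2×6 + 1
6 = 6×1 + 0
Since gcd(19, 32) = 1, back-substitute to write 1 as a combination:
1 = 13 − 2·6
1 = −2·19 + 3·13
1 = 3·32 − 5·19
Hence 19⁻¹ ≡ -5 ≡ 27 (mod 32).

27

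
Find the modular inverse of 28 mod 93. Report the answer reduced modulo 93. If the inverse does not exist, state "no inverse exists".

Extended Euclidean algorithm:
93 = 3*28 + 9
28 = 3*9 + 1
9 = 9*1 + 0
gcd = 1, so the inverse exists. Back-substitute:
1 = 28 − 3·9
1 = −3·93 + 10·28
So 28·10 ≡ 1 (mod 93).

10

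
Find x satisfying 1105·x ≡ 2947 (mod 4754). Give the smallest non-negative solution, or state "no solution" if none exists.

First find gcd(1105, 4754):
4754 = 4·1105 + 334
1105 = 3·334 + 103
334 = 3·103 + 25
103 = 4·25 + 3
25 = 8·3 + 1
3 = 3·1 + 0
gcd = 1, so a unique solution mod 4754 exists.
Back-substitute for the Bézout coefficients:
1 = 25 − 8·3
1 = −8·103 + 33·25
1 = 33·334 − 107·103
1 = −107·1105 + 354·334
1 = 354·4754 − 1523·1105
So 1105·(-1523) ≡ 1 (mod 4754), giving 1105⁻¹ ≡ 3231.
x ≡ 1105⁻¹·2947 ≡ 3231·2947 ≡ 4249 (mod 4754).

4249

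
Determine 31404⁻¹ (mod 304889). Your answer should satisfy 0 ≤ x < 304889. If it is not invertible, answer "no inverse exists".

73232

Extended Euclidean algorithm:
304889 = 9*31404 + 22253
31404 = 1*22253 + 9151
22253 = 2*9151 + 3951
9151 = 2*3951 + 1249
3951 = 3*1249 + 204
1249 = 6*204 + 25
204 = 8*25 + 4
25 = 6*4 + 1
4 = 4*1 + 0
gcd = 1, so the inverse exists. Back-substitute:
1 = 25 − 6·4
1 = −6·204 + 49·25
1 = 49·1249 − 300·204
1 = −300·3951 + 949·1249
1 = 949·9151 − 2198·3951
1 = −2198·22253 + 5345·9151
1 = 5345·31404 − 7543·22253
1 = −7543·304889 + 73232·31404
So 31404·73232 ≡ 1 (mod 304889).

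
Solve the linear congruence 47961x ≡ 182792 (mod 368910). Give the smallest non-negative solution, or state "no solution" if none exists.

gcd(47961, 368910):
368910 = 7×47961 + 33183
47961 = 1×33183 + 14778
33183 = 2×14778 + 3627
14778 = 4×3627 + 270
3627 = 13×270 + 117
270 = 2×117 + 36
117 = 3×36 + 9
36 = 4×9 + 0
gcd = 9, but 9 ∤ 182792, so the congruence has no solution.

no solution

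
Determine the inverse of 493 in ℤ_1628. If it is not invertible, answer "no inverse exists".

885

Extended Euclidean algorithm:
1628 = 3×493 + 149
493 = 3×149 + 46
149 = 3×46 + 11
46 = 4×11 + 2
11 = 5×2 + 1
2 = 2×1 + 0
Since gcd(493, 1628) = 1, back-substitute to write 1 as a combination:
1 = 11 − 5·2
1 = −5·46 + 21·11
1 = 21·149 − 68·46
1 = −68·493 + 225·149
1 = 225·1628 − 743·493
Hence 493⁻¹ ≡ -743 ≡ 885 (mod 1628).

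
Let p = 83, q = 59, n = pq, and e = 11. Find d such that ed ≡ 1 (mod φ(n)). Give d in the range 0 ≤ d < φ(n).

φ(n) = (p−1)(q−1) = 82·58 = 4756.
Need d with 11·d ≡ 1 (mod 4756). Apply the extended Euclidean algorithm:
4756 = 432×11 + 4
11 = 2×4 + 3
4 = 1×3 + 1
3 = 3×1 + 0
Back-substitute:
1 = 4 − 3
1 = −11 + 3·4
1 = 3·4756 − 1297·11
So 11·(-1297) ≡ 1 (mod 4756), hence d ≡ -1297 ≡ 3459 (mod 4756).

3459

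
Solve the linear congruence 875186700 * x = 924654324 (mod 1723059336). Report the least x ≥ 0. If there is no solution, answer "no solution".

113422009

First find gcd(875186700, 1723059336):
1723059336 = 1×875186700 + 847872636
875186700 = 1×847872636 + 27314064
847872636 = 31×27314064 + 1136652
27314064 = 24×1136652 + 34416
1136652 = 33×34416 + 924
34416 = 37×924 + 228
924 = 4×228 + 12
228 = 19×12 + 0
gcd = 12 and 12 | 924654324, so solutions exist. Divide through by 12: 72932225x ≡ 77054527 (mod 143588278).
Now find 72932225⁻¹ mod 143588278:
143588278 = 1·72932225 + 70656053
72932225 = 1·70656053 + 2276172
70656053 = 31·2276172 + 94721
2276172 = 24·94721 + 2868
94721 = 33·2868 + 77
2868 = 37·77 + 19
77 = 4·19 + 1
19 = 19·1 + 0
Back-substitute:
1 = 77 − 4·19
1 = −4·2868 + 149·77
1 = 149·94721 − 4921·2868
1 = −4921·2276172 + 118253·94721
1 = 118253·70656053 − 3670764·2276172
1 = −3670764·72932225 + 3789017·70656053
1 = 3789017·143588278 − 7459781·72932225
So 72932225·(-7459781) ≡ 1 (mod 143588278), i.e. 72932225⁻¹ ≡ 136128497.
Then x ≡ 136128497·77054527 ≡ 113422009 (mod 143588278); the smallest non-negative solution is x = 113422009.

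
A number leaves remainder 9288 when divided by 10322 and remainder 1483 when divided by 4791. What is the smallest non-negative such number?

Write x = 9288 + 10322·k. Then 10322·k ≡ 1483 − 9288 ≡ 1777 (mod 4791).
Need 10322⁻¹ mod 4791. Extended Euclid on (4791, 740):
4791 = 6*740 + 351
740 = 2*351 + 38
351 = 9*38 + 9
38 = 4*9 + 2
9 = 4*2 + 1
2 = 2*1 + 0
Back-substitute:
1 = 9 − 4·2
1 = −4·38 + 17·9
1 = 17·351 − 157·38
1 = −157·740 + 331·351
1 = 331·4791 − 2143·740
10322⁻¹ ≡ 2648 (mod 4791), so k ≡ 2648·1777 ≡ 734 (mod 4791).
x = 9288 + 10322·734 = 7585636.

7585636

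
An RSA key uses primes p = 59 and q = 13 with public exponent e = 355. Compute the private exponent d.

547

φ(n) = (p−1)(q−1) = 58·12 = 696.
Need d with 355·d ≡ 1 (mod 696). Apply the extended Euclidean algorithm:
696 = 1×355 + 341
355 = 1×341 + 14
341 = 24×14 + 5
14 = 2×5 + 4
5 = 1×4 + 1
4 = 4×1 + 0
Back-substitute:
1 = 5 − 4
1 = −14 + 3·5
1 = 3·341 − 73·14
1 = −73·355 + 76·341
1 = 76·696 − 149·355
So 355·(-149) ≡ 1 (mod 696), hence d ≡ -149 ≡ 547 (mod 696).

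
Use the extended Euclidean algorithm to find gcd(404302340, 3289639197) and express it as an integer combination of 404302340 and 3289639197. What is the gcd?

Apply Euclid's algorithm to 3289639197 and 404302340:
3289639197 = 8*404302340 + 55220477
404302340 = 7*55220477 + 17759001
55220477 = 3*17759001 + 1943474
17759001 = 9*1943474 + 267735
1943474 = 7*267735 + 69329
267735 = 3*69329 + 59748
69329 = 1*59748 + 9581
59748 = 6*9581 + 2262
9581 = 4*2262 + 533
2262 = 4*533 + 130
533 = 4*130 + 13
130 = 10*13 + 0
gcd(404302340, 3289639197) = 13.
Back-substituting:
13 = 533 − 4·130
13 = −4·2262 + 17·533
13 = 17·9581 − 72·2262
13 = −72·59748 + 449·9581
13 = 449·69329 − 521·59748
13 = −521·267735 + 2012·69329
13 = 2012·1943474 − 14605·267735
13 = −14605·17759001 + 133457·1943474
13 = 133457·55220477 − 414976·17759001
13 = −414976·404302340 + 3038289·55220477
13 = 3038289·3289639197 − 24721288·404302340
So 13 = (3038289)·3289639197 + (-24721288)·404302340.

13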